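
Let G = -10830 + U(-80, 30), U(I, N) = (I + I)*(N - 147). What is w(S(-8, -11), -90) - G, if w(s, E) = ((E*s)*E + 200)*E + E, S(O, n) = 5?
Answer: -3670980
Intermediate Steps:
U(I, N) = 2*I*(-147 + N) (U(I, N) = (2*I)*(-147 + N) = 2*I*(-147 + N))
w(s, E) = E + E*(200 + s*E²) (w(s, E) = (s*E² + 200)*E + E = (200 + s*E²)*E + E = E*(200 + s*E²) + E = E + E*(200 + s*E²))
G = 7890 (G = -10830 + 2*(-80)*(-147 + 30) = -10830 + 2*(-80)*(-117) = -10830 + 18720 = 7890)
w(S(-8, -11), -90) - G = -90*(201 + 5*(-90)²) - 1*7890 = -90*(201 + 5*8100) - 7890 = -90*(201 + 40500) - 7890 = -90*40701 - 7890 = -3663090 - 7890 = -3670980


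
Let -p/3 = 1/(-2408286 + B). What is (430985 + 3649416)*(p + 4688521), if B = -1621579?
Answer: 77095531789823986868/4029865 ≈ 1.9131e+13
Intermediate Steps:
p = 3/4029865 (p = -3/(-2408286 - 1621579) = -3/(-4029865) = -3*(-1/4029865) = 3/4029865 ≈ 7.4444e-7)
(430985 + 3649416)*(p + 4688521) = (430985 + 3649416)*(3/4029865 + 4688521) = 4080401*(18894106679668/4029865) = 77095531789823986868/4029865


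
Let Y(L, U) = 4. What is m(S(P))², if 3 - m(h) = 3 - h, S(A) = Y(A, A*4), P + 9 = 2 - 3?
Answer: 16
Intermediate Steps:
P = -10 (P = -9 + (2 - 3) = -9 - 1 = -10)
S(A) = 4
m(h) = h (m(h) = 3 - (3 - h) = 3 + (-3 + h) = h)
m(S(P))² = 4² = 16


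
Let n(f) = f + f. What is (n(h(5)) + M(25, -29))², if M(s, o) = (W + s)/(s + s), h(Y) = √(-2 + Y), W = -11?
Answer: 7549/625 + 28*√3/25 ≈ 14.018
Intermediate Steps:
M(s, o) = (-11 + s)/(2*s) (M(s, o) = (-11 + s)/(s + s) = (-11 + s)/((2*s)) = (-11 + s)*(1/(2*s)) = (-11 + s)/(2*s))
n(f) = 2*f
(n(h(5)) + M(25, -29))² = (2*√(-2 + 5) + (½)*(-11 + 25)/25)² = (2*√3 + (½)*(1/25)*14)² = (2*√3 + 7/25)² = (7/25 + 2*√3)²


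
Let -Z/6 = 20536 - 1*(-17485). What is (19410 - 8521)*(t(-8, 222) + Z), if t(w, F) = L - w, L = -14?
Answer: -2484129348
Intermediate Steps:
t(w, F) = -14 - w
Z = -228126 (Z = -6*(20536 - 1*(-17485)) = -6*(20536 + 17485) = -6*38021 = -228126)
(19410 - 8521)*(t(-8, 222) + Z) = (19410 - 8521)*((-14 - 1*(-8)) - 228126) = 10889*((-14 + 8) - 228126) = 10889*(-6 - 228126) = 10889*(-228132) = -2484129348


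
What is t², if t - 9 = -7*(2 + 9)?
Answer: 4624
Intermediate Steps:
t = -68 (t = 9 - 7*(2 + 9) = 9 - 7*11 = 9 - 77 = -68)
t² = (-68)² = 4624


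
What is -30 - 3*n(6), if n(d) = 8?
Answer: -54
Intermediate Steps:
-30 - 3*n(6) = -30 - 3*8 = -30 - 24 = -54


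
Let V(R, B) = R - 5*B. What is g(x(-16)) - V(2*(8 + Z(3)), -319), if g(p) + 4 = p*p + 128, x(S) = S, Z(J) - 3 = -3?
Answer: -1231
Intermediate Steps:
Z(J) = 0 (Z(J) = 3 - 3 = 0)
g(p) = 124 + p**2 (g(p) = -4 + (p*p + 128) = -4 + (p**2 + 128) = -4 + (128 + p**2) = 124 + p**2)
g(x(-16)) - V(2*(8 + Z(3)), -319) = (124 + (-16)**2) - (2*(8 + 0) - 5*(-319)) = (124 + 256) - (2*8 + 1595) = 380 - (16 + 1595) = 380 - 1*1611 = 380 - 1611 = -1231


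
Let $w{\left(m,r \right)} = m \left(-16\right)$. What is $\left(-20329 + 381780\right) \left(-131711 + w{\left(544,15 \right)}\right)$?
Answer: $-50753142165$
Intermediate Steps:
$w{\left(m,r \right)} = - 16 m$
$\left(-20329 + 381780\right) \left(-131711 + w{\left(544,15 \right)}\right) = \left(-20329 + 381780\right) \left(-131711 - 8704\right) = 361451 \left(-131711 - 8704\right) = 361451 \left(-140415\right) = -50753142165$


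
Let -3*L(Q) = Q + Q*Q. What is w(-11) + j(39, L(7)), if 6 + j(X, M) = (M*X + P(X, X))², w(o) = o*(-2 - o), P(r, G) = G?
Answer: 474616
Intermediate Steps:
L(Q) = -Q/3 - Q²/3 (L(Q) = -(Q + Q*Q)/3 = -(Q + Q²)/3 = -Q/3 - Q²/3)
j(X, M) = -6 + (X + M*X)² (j(X, M) = -6 + (M*X + X)² = -6 + (X + M*X)²)
w(-11) + j(39, L(7)) = -1*(-11)*(2 - 11) + (-6 + 39²*(1 - ⅓*7*(1 + 7))²) = -1*(-11)*(-9) + (-6 + 1521*(1 - ⅓*7*8)²) = -99 + (-6 + 1521*(1 - 56/3)²) = -99 + (-6 + 1521*(-53/3)²) = -99 + (-6 + 1521*(2809/9)) = -99 + (-6 + 474721) = -99 + 474715 = 474616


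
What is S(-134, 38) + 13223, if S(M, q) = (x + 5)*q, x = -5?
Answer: 13223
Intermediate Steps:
S(M, q) = 0 (S(M, q) = (-5 + 5)*q = 0*q = 0)
S(-134, 38) + 13223 = 0 + 13223 = 13223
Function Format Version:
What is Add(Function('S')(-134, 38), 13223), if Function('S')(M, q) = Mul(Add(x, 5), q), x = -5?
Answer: 13223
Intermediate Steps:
Function('S')(M, q) = 0 (Function('S')(M, q) = Mul(Add(-5, 5), q) = Mul(0, q) = 0)
Add(Function('S')(-134, 38), 13223) = Add(0, 13223) = 13223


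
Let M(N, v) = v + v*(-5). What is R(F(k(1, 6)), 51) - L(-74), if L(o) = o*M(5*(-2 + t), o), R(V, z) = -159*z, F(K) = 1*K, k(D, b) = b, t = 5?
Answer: 13795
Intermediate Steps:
F(K) = K
M(N, v) = -4*v (M(N, v) = v - 5*v = -4*v)
L(o) = -4*o**2 (L(o) = o*(-4*o) = -4*o**2)
R(F(k(1, 6)), 51) - L(-74) = -159*51 - (-4)*(-74)**2 = -8109 - (-4)*5476 = -8109 - 1*(-21904) = -8109 + 21904 = 13795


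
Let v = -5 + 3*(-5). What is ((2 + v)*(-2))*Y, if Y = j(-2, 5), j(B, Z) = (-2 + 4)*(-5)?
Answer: -360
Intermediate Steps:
j(B, Z) = -10 (j(B, Z) = 2*(-5) = -10)
v = -20 (v = -5 - 15 = -20)
Y = -10
((2 + v)*(-2))*Y = ((2 - 20)*(-2))*(-10) = -18*(-2)*(-10) = 36*(-10) = -360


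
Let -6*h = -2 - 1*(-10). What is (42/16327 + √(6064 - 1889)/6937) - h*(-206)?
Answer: -13453322/48981 + 5*√167/6937 ≈ -274.65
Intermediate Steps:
h = -4/3 (h = -(-2 - 1*(-10))/6 = -(-2 + 10)/6 = -⅙*8 = -4/3 ≈ -1.3333)
(42/16327 + √(6064 - 1889)/6937) - h*(-206) = (42/16327 + √(6064 - 1889)/6937) - (-4)*(-206)/3 = (42*(1/16327) + √4175*(1/6937)) - 1*824/3 = (42/16327 + (5*√167)*(1/6937)) - 824/3 = (42/16327 + 5*√167/6937) - 824/3 = -13453322/48981 + 5*√167/6937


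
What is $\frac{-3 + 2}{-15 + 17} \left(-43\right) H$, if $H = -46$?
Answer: $-989$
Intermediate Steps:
$\frac{-3 + 2}{-15 + 17} \left(-43\right) H = \frac{-3 + 2}{-15 + 17} \left(-43\right) \left(-46\right) = - \frac{1}{2} \left(-43\right) \left(-46\right) = \left(-1\right) \frac{1}{2} \left(-43\right) \left(-46\right) = \left(- \frac{1}{2}\right) \left(-43\right) \left(-46\right) = \frac{43}{2} \left(-46\right) = -989$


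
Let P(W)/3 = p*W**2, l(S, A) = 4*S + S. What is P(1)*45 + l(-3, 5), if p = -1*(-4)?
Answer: 525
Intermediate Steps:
p = 4
l(S, A) = 5*S
P(W) = 12*W**2 (P(W) = 3*(4*W**2) = 12*W**2)
P(1)*45 + l(-3, 5) = (12*1**2)*45 + 5*(-3) = (12*1)*45 - 15 = 12*45 - 15 = 540 - 15 = 525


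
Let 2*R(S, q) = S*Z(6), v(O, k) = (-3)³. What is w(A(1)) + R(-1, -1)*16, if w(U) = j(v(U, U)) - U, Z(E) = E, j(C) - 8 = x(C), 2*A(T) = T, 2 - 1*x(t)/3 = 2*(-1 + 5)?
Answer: -117/2 ≈ -58.500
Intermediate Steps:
v(O, k) = -27
x(t) = -18 (x(t) = 6 - 6*(-1 + 5) = 6 - 6*4 = 6 - 3*8 = 6 - 24 = -18)
A(T) = T/2
j(C) = -10 (j(C) = 8 - 18 = -10)
R(S, q) = 3*S (R(S, q) = (S*6)/2 = (6*S)/2 = 3*S)
w(U) = -10 - U
w(A(1)) + R(-1, -1)*16 = (-10 - 1/2) + (3*(-1))*16 = (-10 - 1*½) - 3*16 = (-10 - ½) - 48 = -21/2 - 48 = -117/2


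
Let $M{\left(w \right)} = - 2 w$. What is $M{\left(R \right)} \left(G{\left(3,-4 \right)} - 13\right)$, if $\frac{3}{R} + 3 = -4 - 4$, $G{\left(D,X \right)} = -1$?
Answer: $- \frac{84}{11} \approx -7.6364$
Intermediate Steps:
$R = - \frac{3}{11}$ ($R = \frac{3}{-3 - 8} = \frac{3}{-11} = 3 \left(- \frac{1}{11}\right) = - \frac{3}{11} \approx -0.27273$)
$M{\left(R \right)} \left(G{\left(3,-4 \right)} - 13\right) = \left(-2\right) \left(- \frac{3}{11}\right) \left(-1 - 13\right) = \frac{6}{11} \left(-14\right) = - \frac{84}{11}$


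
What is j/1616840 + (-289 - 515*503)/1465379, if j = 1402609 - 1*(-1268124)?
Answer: 3494334468247/2369283382360 ≈ 1.4748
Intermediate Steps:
j = 2670733 (j = 1402609 + 1268124 = 2670733)
j/1616840 + (-289 - 515*503)/1465379 = 2670733/1616840 + (-289 - 515*503)/1465379 = 2670733*(1/1616840) + (-289 - 259045)*(1/1465379) = 2670733/1616840 - 259334*1/1465379 = 2670733/1616840 - 259334/1465379 = 3494334468247/2369283382360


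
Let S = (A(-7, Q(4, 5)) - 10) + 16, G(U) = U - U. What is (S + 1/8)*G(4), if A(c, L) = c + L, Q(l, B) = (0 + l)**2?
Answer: 0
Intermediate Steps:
G(U) = 0
Q(l, B) = l**2
A(c, L) = L + c
S = 15 (S = ((4**2 - 7) - 10) + 16 = ((16 - 7) - 10) + 16 = (9 - 10) + 16 = -1 + 16 = 15)
(S + 1/8)*G(4) = (15 + 1/8)*0 = (121/8)*0 = 0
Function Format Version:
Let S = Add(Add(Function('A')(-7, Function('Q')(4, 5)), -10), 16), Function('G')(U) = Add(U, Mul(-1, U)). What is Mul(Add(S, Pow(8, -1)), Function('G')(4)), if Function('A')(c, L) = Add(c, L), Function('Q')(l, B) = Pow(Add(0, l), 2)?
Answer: 0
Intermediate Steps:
Function('G')(U) = 0
Function('Q')(l, B) = Pow(l, 2)
Function('A')(c, L) = Add(L, c)
S = 15 (S = Add(Add(Add(Pow(4, 2), -7), -10), 16) = Add(Add(Add(16, -7), -10), 16) = Add(Add(9, -10), 16) = Add(-1, 16) = 15)
Mul(Add(S, Pow(8, -1)), Function('G')(4)) = Mul(Add(15, Pow(8, -1)), 0) = Mul(Add(15, Rational(1, 8)), 0) = Mul(Rational(121, 8), 0) = 0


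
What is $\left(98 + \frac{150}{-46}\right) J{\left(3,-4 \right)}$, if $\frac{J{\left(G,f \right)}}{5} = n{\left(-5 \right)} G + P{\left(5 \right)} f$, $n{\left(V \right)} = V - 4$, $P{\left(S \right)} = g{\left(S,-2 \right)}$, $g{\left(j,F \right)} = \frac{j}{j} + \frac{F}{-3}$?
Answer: $- \frac{1100395}{69} \approx -15948.0$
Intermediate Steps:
$g{\left(j,F \right)} = 1 - \frac{F}{3}$ ($g{\left(j,F \right)} = 1 + F \left(- \frac{1}{3}\right) = 1 - \frac{F}{3}$)
$P{\left(S \right)} = \frac{5}{3}$ ($P{\left(S \right)} = 1 - - \frac{2}{3} = 1 + \frac{2}{3} = \frac{5}{3}$)
$n{\left(V \right)} = -4 + V$
$J{\left(G,f \right)} = - 45 G + \frac{25 f}{3}$ ($J{\left(G,f \right)} = 5 \left(\left(-4 - 5\right) G + \frac{5 f}{3}\right) = 5 \left(- 9 G + \frac{5 f}{3}\right) = - 45 G + \frac{25 f}{3}$)
$\left(98 + \frac{150}{-46}\right) J{\left(3,-4 \right)} = \left(98 + \frac{150}{-46}\right) \left(\left(-45\right) 3 + \frac{25}{3} \left(-4\right)\right) = \left(98 + 150 \left(- \frac{1}{46}\right)\right) \left(-135 - \frac{100}{3}\right) = \left(98 - \frac{75}{23}\right) \left(- \frac{505}{3}\right) = \frac{2179}{23} \left(- \frac{505}{3}\right) = - \frac{1100395}{69}$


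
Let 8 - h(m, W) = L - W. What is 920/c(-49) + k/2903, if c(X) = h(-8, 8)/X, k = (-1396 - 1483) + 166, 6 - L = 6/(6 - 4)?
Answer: -130902509/37739 ≈ -3468.6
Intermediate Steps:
L = 3 (L = 6 - 6/(6 - 4) = 6 - 6/2 = 6 - 1*3 = 6 - 3 = 3)
k = -2713 (k = -2879 + 166 = -2713)
h(m, W) = 5 + W (h(m, W) = 8 - (3 - W) = 8 + (-3 + W) = 5 + W)
c(X) = 13/X (c(X) = (5 + 8)/X = 13/X)
920/c(-49) + k/2903 = 920/((13/(-49))) - 2713/2903 = 920/((13*(-1/49))) - 2713*1/2903 = 920/(-13/49) - 2713/2903 = 920*(-49/13) - 2713/2903 = -45080/13 - 2713/2903 = -130902509/37739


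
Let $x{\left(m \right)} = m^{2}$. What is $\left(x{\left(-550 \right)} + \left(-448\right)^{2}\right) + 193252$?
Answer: $696456$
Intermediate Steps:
$\left(x{\left(-550 \right)} + \left(-448\right)^{2}\right) + 193252 = \left(\left(-550\right)^{2} + \left(-448\right)^{2}\right) + 193252 = \left(302500 + 200704\right) + 193252 = 503204 + 193252 = 696456$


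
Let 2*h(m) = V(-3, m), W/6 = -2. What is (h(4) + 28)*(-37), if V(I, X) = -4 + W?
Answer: -740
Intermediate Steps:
W = -12 (W = 6*(-2) = -12)
V(I, X) = -16 (V(I, X) = -4 - 12 = -16)
h(m) = -8 (h(m) = (½)*(-16) = -8)
(h(4) + 28)*(-37) = (-8 + 28)*(-37) = 20*(-37) = -740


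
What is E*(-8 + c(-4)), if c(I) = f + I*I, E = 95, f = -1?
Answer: 665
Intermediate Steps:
c(I) = -1 + I**2 (c(I) = -1 + I*I = -1 + I**2)
E*(-8 + c(-4)) = 95*(-8 + (-1 + (-4)**2)) = 95*(-8 + (-1 + 16)) = 95*(-8 + 15) = 95*7 = 665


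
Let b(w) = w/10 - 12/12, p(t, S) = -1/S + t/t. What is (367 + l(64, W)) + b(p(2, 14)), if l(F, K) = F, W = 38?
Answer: 60213/140 ≈ 430.09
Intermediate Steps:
p(t, S) = 1 - 1/S (p(t, S) = -1/S + 1 = 1 - 1/S)
b(w) = -1 + w/10 (b(w) = w*(1/10) - 12*1/12 = w/10 - 1 = -1 + w/10)
(367 + l(64, W)) + b(p(2, 14)) = (367 + 64) + (-1 + ((-1 + 14)/14)/10) = 431 + (-1 + ((1/14)*13)/10) = 431 + (-1 + (1/10)*(13/14)) = 431 + (-1 + 13/140) = 431 - 127/140 = 60213/140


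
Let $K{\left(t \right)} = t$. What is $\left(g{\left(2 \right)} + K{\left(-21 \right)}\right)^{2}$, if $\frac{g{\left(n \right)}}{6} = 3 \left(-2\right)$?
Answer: $3249$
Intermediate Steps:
$g{\left(n \right)} = -36$ ($g{\left(n \right)} = 6 \cdot 3 \left(-2\right) = 6 \left(-6\right) = -36$)
$\left(g{\left(2 \right)} + K{\left(-21 \right)}\right)^{2} = \left(-36 - 21\right)^{2} = \left(-57\right)^{2} = 3249$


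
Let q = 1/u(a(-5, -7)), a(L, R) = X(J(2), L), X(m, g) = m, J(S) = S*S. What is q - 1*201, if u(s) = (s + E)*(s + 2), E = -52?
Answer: -57889/288 ≈ -201.00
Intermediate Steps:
J(S) = S²
a(L, R) = 4 (a(L, R) = 2² = 4)
u(s) = (-52 + s)*(2 + s) (u(s) = (s - 52)*(s + 2) = (-52 + s)*(2 + s))
q = -1/288 (q = 1/(-104 + 4² - 50*4) = 1/(-104 + 16 - 200) = 1/(-288) = -1/288 ≈ -0.0034722)
q - 1*201 = -1/288 - 1*201 = -1/288 - 201 = -57889/288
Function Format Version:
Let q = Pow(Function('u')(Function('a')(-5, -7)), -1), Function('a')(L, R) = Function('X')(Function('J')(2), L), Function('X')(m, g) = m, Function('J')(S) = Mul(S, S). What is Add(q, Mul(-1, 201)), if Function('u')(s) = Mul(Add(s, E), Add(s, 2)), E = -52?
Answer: Rational(-57889, 288) ≈ -201.00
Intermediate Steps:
Function('J')(S) = Pow(S, 2)
Function('a')(L, R) = 4 (Function('a')(L, R) = Pow(2, 2) = 4)
Function('u')(s) = Mul(Add(-52, s), Add(2, s)) (Function('u')(s) = Mul(Add(s, -52), Add(s, 2)) = Mul(Add(-52, s), Add(2, s)))
q = Rational(-1, 288) (q = Pow(Add(-104, Pow(4, 2), Mul(-50, 4)), -1) = Pow(Add(-104, 16, -200), -1) = Pow(-288, -1) = Rational(-1, 288) ≈ -0.0034722)
Add(q, Mul(-1, 201)) = Add(Rational(-1, 288), Mul(-1, 201)) = Add(Rational(-1, 288), -201) = Rational(-57889, 288)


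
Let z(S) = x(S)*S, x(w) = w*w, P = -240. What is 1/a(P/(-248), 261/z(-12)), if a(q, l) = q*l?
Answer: -992/145 ≈ -6.8414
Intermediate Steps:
x(w) = w²
z(S) = S³ (z(S) = S²*S = S³)
a(q, l) = l*q
1/a(P/(-248), 261/z(-12)) = 1/((261/((-12)³))*(-240/(-248))) = 1/((261/(-1728))*(-240*(-1/248))) = 1/((261*(-1/1728))*(30/31)) = 1/(-29/192*30/31) = 1/(-145/992) = -992/145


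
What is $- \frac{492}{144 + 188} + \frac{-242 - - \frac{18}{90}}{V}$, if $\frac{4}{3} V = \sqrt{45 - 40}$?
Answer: $- \frac{123}{83} - \frac{1612 \sqrt{5}}{25} \approx -145.66$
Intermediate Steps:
$V = \frac{3 \sqrt{5}}{4}$ ($V = \frac{3 \sqrt{45 - 40}}{4} = \frac{3 \sqrt{5}}{4} \approx 1.6771$)
$- \frac{492}{144 + 188} + \frac{-242 - - \frac{18}{90}}{V} = - \frac{492}{144 + 188} + \frac{-242 - - \frac{18}{90}}{\frac{3}{4} \sqrt{5}} = - \frac{492}{332} + \left(-242 - \left(-18\right) \frac{1}{90}\right) \frac{4 \sqrt{5}}{15} = \left(-492\right) \frac{1}{332} + \left(-242 - - \frac{1}{5}\right) \frac{4 \sqrt{5}}{15} = - \frac{123}{83} + \left(-242 + \frac{1}{5}\right) \frac{4 \sqrt{5}}{15} = - \frac{123}{83} - \frac{1209 \frac{4 \sqrt{5}}{15}}{5} = - \frac{123}{83} - \frac{1612 \sqrt{5}}{25}$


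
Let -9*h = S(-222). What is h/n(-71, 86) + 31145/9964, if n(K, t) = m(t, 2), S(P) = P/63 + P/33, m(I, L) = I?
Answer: 2796066941/890751708 ≈ 3.1390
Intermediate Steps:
S(P) = 32*P/693 (S(P) = P*(1/63) + P*(1/33) = P/63 + P/33 = 32*P/693)
n(K, t) = t
h = 2368/2079 (h = -32*(-222)/6237 = -⅑*(-2368/231) = 2368/2079 ≈ 1.1390)
h/n(-71, 86) + 31145/9964 = (2368/2079)/86 + 31145/9964 = (2368/2079)*(1/86) + 31145*(1/9964) = 1184/89397 + 31145/9964 = 2796066941/890751708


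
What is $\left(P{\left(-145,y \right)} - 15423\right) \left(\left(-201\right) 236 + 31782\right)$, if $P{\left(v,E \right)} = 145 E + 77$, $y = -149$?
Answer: $578430954$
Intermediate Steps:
$P{\left(v,E \right)} = 77 + 145 E$
$\left(P{\left(-145,y \right)} - 15423\right) \left(\left(-201\right) 236 + 31782\right) = \left(\left(77 + 145 \left(-149\right)\right) - 15423\right) \left(\left(-201\right) 236 + 31782\right) = \left(\left(77 - 21605\right) - 15423\right) \left(-47436 + 31782\right) = \left(-21528 - 15423\right) \left(-15654\right) = \left(-36951\right) \left(-15654\right) = 578430954$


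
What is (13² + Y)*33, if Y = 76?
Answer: 8085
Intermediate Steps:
(13² + Y)*33 = (13² + 76)*33 = (169 + 76)*33 = 245*33 = 8085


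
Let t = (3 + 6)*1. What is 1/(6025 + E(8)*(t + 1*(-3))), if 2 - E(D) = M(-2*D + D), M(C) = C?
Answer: 1/6085 ≈ 0.00016434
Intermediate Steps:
t = 9 (t = 9*1 = 9)
E(D) = 2 + D (E(D) = 2 - (-2*D + D) = 2 - (-1)*D = 2 + D)
1/(6025 + E(8)*(t + 1*(-3))) = 1/(6025 + (2 + 8)*(9 + 1*(-3))) = 1/(6025 + 10*(9 - 3)) = 1/(6025 + 10*6) = 1/(6025 + 60) = 1/6085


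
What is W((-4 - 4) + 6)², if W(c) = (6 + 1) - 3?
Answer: 16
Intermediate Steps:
W(c) = 4 (W(c) = 7 - 3 = 4)
W((-4 - 4) + 6)² = 4² = 16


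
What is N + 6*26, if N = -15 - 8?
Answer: 133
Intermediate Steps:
N = -23
N + 6*26 = -23 + 6*26 = -23 + 156 = 133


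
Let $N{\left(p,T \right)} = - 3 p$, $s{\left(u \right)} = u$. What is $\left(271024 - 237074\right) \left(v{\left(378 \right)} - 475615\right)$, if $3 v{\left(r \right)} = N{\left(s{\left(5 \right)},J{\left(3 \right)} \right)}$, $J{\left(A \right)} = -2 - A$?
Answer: $-16147299000$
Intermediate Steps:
$v{\left(r \right)} = -5$ ($v{\left(r \right)} = \frac{\left(-3\right) 5}{3} = \frac{1}{3} \left(-15\right) = -5$)
$\left(271024 - 237074\right) \left(v{\left(378 \right)} - 475615\right) = \left(271024 - 237074\right) \left(-5 - 475615\right) = 33950 \left(-475620\right) = -16147299000$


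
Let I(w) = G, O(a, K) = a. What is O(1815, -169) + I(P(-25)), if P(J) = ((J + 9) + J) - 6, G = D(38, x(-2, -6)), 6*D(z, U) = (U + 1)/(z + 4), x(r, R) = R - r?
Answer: 152459/84 ≈ 1815.0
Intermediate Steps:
D(z, U) = (1 + U)/(6*(4 + z)) (D(z, U) = ((U + 1)/(z + 4))/6 = ((1 + U)/(4 + z))/6 = (1 + U)/(6*(4 + z)))
G = -1/84 (G = (1 + (-6 - 1*(-2)))/(6*(4 + 38)) = (1/6)*(1 + (-6 + 2))/42 = (1/6)*(1/42)*(1 - 4) = (1/6)*(1/42)*(-3) = -1/84 ≈ -0.011905)
P(J) = 3 + 2*J (P(J) = ((9 + J) + J) - 6 = (9 + 2*J) - 6 = 3 + 2*J)
I(w) = -1/84
O(1815, -169) + I(P(-25)) = 1815 - 1/84 = 152459/84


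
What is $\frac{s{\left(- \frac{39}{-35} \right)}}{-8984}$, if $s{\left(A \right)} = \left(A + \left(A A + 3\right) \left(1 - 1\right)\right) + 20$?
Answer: $- \frac{739}{314440} \approx -0.0023502$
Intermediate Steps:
$s{\left(A \right)} = 20 + A$ ($s{\left(A \right)} = \left(A + \left(A^{2} + 3\right) 0\right) + 20 = \left(A + \left(3 + A^{2}\right) 0\right) + 20 = \left(A + 0\right) + 20 = A + 20 = 20 + A$)
$\frac{s{\left(- \frac{39}{-35} \right)}}{-8984} = \frac{20 - \frac{39}{-35}}{-8984} = \left(20 - - \frac{39}{35}\right) \left(- \frac{1}{8984}\right) = \left(20 + \frac{39}{35}\right) \left(- \frac{1}{8984}\right) = \frac{739}{35} \left(- \frac{1}{8984}\right) = - \frac{739}{314440}$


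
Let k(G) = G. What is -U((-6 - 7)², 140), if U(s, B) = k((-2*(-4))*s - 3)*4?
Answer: -5396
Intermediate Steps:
U(s, B) = -12 + 32*s (U(s, B) = ((-2*(-4))*s - 3)*4 = (8*s - 3)*4 = (-3 + 8*s)*4 = -12 + 32*s)
-U((-6 - 7)², 140) = -(-12 + 32*(-6 - 7)²) = -(-12 + 32*(-13)²) = -(-12 + 32*169) = -(-12 + 5408) = -1*5396 = -5396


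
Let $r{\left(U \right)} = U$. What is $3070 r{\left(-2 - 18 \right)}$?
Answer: $-61400$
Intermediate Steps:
$3070 r{\left(-2 - 18 \right)} = 3070 \left(-2 - 18\right) = 3070 \left(-20\right) = -61400$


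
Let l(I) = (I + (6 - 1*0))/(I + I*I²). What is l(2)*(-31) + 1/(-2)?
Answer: -253/10 ≈ -25.300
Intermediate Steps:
l(I) = (6 + I)/(I + I³) (l(I) = (I + (6 + 0))/(I + I³) = (I + 6)/(I + I³) = (6 + I)/(I + I³))
l(2)*(-31) + 1/(-2) = ((6 + 2)/(2 + 2³))*(-31) + 1/(-2) = (8/(2 + 8))*(-31) - ½ = (8/10)*(-31) - ½ = ((⅒)*8)*(-31) - ½ = (⅘)*(-31) - ½ = -124/5 - ½ = -253/10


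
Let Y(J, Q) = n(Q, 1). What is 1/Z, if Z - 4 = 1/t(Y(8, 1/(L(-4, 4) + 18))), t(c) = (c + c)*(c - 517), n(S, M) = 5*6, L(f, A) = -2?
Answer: 29220/116879 ≈ 0.25000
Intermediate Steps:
n(S, M) = 30
Y(J, Q) = 30
t(c) = 2*c*(-517 + c) (t(c) = (2*c)*(-517 + c) = 2*c*(-517 + c))
Z = 116879/29220 (Z = 4 + 1/(2*30*(-517 + 30)) = 4 + 1/(2*30*(-487)) = 4 + 1/(-29220) = 4 - 1/29220 = 116879/29220 ≈ 4.0000)
1/Z = 1/(116879/29220) = 29220/116879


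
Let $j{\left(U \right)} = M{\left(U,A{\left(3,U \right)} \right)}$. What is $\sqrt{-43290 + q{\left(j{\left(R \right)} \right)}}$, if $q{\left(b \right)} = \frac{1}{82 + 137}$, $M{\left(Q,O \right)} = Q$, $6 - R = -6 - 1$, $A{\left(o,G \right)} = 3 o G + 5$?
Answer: $\frac{i \sqrt{2076231471}}{219} \approx 208.06 i$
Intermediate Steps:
$A{\left(o,G \right)} = 5 + 3 G o$ ($A{\left(o,G \right)} = 3 G o + 5 = 5 + 3 G o$)
$R = 13$ ($R = 6 - \left(-6 - 1\right) = 6 - -7 = 6 + 7 = 13$)
$j{\left(U \right)} = U$
$q{\left(b \right)} = \frac{1}{219}$
$\sqrt{-43290 + q{\left(j{\left(R \right)} \right)}} = \sqrt{-43290 + \frac{1}{219}} = \sqrt{- \frac{9480509}{219}} = \frac{i \sqrt{2076231471}}{219}$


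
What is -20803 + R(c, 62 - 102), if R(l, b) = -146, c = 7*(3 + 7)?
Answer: -20949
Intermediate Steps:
c = 70 (c = 7*10 = 70)
-20803 + R(c, 62 - 102) = -20803 - 146 = -20949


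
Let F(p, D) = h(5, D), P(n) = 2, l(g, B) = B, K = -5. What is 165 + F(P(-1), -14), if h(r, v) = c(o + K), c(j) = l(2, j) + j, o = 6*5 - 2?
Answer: 211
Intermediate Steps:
o = 28 (o = 30 - 2 = 28)
c(j) = 2*j (c(j) = j + j = 2*j)
h(r, v) = 46 (h(r, v) = 2*(28 - 5) = 2*23 = 46)
F(p, D) = 46
165 + F(P(-1), -14) = 165 + 46 = 211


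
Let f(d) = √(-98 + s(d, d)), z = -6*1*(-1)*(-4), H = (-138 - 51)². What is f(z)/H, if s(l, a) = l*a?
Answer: √478/35721 ≈ 0.00061205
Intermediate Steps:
s(l, a) = a*l
H = 35721 (H = (-189)² = 35721)
z = -24 (z = -(-6)*(-4) = -6*4 = -24)
f(d) = √(-98 + d²) (f(d) = √(-98 + d*d) = √(-98 + d²))
f(z)/H = √(-98 + (-24)²)/35721 = √(-98 + 576)*(1/35721) = √478*(1/35721) = √478/35721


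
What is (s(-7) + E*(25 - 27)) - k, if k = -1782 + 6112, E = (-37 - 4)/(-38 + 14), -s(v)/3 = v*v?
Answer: -53765/12 ≈ -4480.4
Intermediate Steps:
s(v) = -3*v² (s(v) = -3*v*v = -3*v²)
E = 41/24 (E = -41/(-24) = -41*(-1/24) = 41/24 ≈ 1.7083)
k = 4330
(s(-7) + E*(25 - 27)) - k = (-3*(-7)² + 41*(25 - 27)/24) - 1*4330 = (-3*49 + (41/24)*(-2)) - 4330 = (-147 - 41/12) - 4330 = -1805/12 - 4330 = -53765/12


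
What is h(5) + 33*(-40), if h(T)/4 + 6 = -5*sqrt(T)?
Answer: -1344 - 20*sqrt(5) ≈ -1388.7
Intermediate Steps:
h(T) = -24 - 20*sqrt(T) (h(T) = -24 + 4*(-5*sqrt(T)) = -24 - 20*sqrt(T))
h(5) + 33*(-40) = (-24 - 20*sqrt(5)) + 33*(-40) = (-24 - 20*sqrt(5)) - 1320 = -1344 - 20*sqrt(5)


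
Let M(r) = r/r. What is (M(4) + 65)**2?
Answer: 4356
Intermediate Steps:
M(r) = 1
(M(4) + 65)**2 = (1 + 65)**2 = 66**2 = 4356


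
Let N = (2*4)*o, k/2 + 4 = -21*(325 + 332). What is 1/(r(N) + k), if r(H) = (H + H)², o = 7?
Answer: -1/15058 ≈ -6.6410e-5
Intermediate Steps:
k = -27602 (k = -8 + 2*(-21*(325 + 332)) = -8 + 2*(-21*657) = -8 + 2*(-13797) = -8 - 27594 = -27602)
N = 56 (N = (2*4)*7 = 8*7 = 56)
r(H) = 4*H² (r(H) = (2*H)² = 4*H²)
1/(r(N) + k) = 1/(4*56² - 27602) = 1/(4*3136 - 27602) = 1/(12544 - 27602) = 1/(-15058) = -1/15058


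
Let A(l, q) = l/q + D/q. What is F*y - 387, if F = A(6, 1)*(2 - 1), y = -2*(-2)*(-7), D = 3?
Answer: -639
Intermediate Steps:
A(l, q) = 3/q + l/q (A(l, q) = l/q + 3/q = 3/q + l/q)
y = -28 (y = 4*(-7) = -28)
F = 9 (F = ((3 + 6)/1)*(2 - 1) = (1*9)*1 = 9*1 = 9)
F*y - 387 = 9*(-28) - 387 = -252 - 387 = -639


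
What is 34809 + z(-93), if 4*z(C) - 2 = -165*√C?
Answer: 69619/2 - 165*I*√93/4 ≈ 34810.0 - 397.8*I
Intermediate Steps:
z(C) = ½ - 165*√C/4 (z(C) = ½ + (-165*√C)/4 = ½ - 165*√C/4)
34809 + z(-93) = 34809 + (½ - 165*I*√93/4) = 69619/2 - 165*I*√93/4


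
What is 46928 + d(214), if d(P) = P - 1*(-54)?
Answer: 47196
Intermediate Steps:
d(P) = 54 + P (d(P) = P + 54 = 54 + P)
46928 + d(214) = 46928 + (54 + 214) = 46928 + 268 = 47196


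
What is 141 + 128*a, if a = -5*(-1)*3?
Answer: 2061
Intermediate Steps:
a = 15 (a = 5*3 = 15)
141 + 128*a = 141 + 128*15 = 141 + 1920 = 2061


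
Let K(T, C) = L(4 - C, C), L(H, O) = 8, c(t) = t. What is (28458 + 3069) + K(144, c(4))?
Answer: 31535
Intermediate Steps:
K(T, C) = 8
(28458 + 3069) + K(144, c(4)) = (28458 + 3069) + 8 = 31527 + 8 = 31535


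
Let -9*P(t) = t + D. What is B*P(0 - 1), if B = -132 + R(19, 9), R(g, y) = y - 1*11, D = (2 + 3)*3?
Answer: 1876/9 ≈ 208.44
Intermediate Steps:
D = 15 (D = 5*3 = 15)
R(g, y) = -11 + y (R(g, y) = y - 11 = -11 + y)
P(t) = -5/3 - t/9 (P(t) = -(t + 15)/9 = -(15 + t)/9 = -5/3 - t/9)
B = -134 (B = -132 + (-11 + 9) = -132 - 2 = -134)
B*P(0 - 1) = -134*(-5/3 - (0 - 1)/9) = -134*(-5/3 - ⅑*(-1)) = -134*(-5/3 + ⅑) = -134*(-14/9) = 1876/9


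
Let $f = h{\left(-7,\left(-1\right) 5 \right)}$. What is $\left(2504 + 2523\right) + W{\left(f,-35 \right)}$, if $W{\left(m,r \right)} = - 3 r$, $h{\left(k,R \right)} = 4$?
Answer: $5132$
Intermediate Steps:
$f = 4$
$\left(2504 + 2523\right) + W{\left(f,-35 \right)} = \left(2504 + 2523\right) - -105 = 5027 + 105 = 5132$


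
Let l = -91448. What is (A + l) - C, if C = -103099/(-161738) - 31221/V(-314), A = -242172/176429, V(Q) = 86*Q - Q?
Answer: -1024261891898771134/11200094888785 ≈ -91451.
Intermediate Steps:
V(Q) = 85*Q
A = -242172/176429 (A = -242172*1/176429 = -242172/176429 ≈ -1.3726)
C = 114725506/63482165 (C = -103099/(-161738) - 31221/(85*(-314)) = -103099*(-1/161738) - 31221/(-26690) = 103099/161738 - 31221*(-1/26690) = 103099/161738 + 31221/26690 = 114725506/63482165 ≈ 1.8072)
(A + l) - C = (-242172/176429 - 91448) - 1*114725506/63482165 = -16134321364/176429 - 114725506/63482165 = -1024261891898771134/11200094888785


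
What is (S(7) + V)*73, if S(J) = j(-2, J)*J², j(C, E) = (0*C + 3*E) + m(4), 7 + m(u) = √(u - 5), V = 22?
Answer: 51684 + 3577*I ≈ 51684.0 + 3577.0*I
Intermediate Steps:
m(u) = -7 + √(-5 + u) (m(u) = -7 + √(u - 5) = -7 + √(-5 + u))
j(C, E) = -7 + I + 3*E (j(C, E) = (0*C + 3*E) + (-7 + √(-5 + 4)) = (0 + 3*E) + (-7 + √(-1)) = 3*E + (-7 + I) = -7 + I + 3*E)
S(J) = J²*(-7 + I + 3*J) (S(J) = (-7 + I + 3*J)*J² = J²*(-7 + I + 3*J))
(S(7) + V)*73 = (7²*(-7 + I + 3*7) + 22)*73 = (49*(-7 + I + 21) + 22)*73 = (49*(14 + I) + 22)*73 = ((686 + 49*I) + 22)*73 = (708 + 49*I)*73 = 51684 + 3577*I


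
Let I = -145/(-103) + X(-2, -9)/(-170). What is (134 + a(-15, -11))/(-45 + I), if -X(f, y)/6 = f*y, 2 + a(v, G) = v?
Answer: -1024335/376088 ≈ -2.7237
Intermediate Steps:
a(v, G) = -2 + v
X(f, y) = -6*f*y
I = 17887/8755 (I = -145/(-103) - 6*(-2)*(-9)/(-170) = -145*(-1/103) - 108*(-1/170) = 145/103 + 54/85 = 17887/8755 ≈ 2.0431)
(134 + a(-15, -11))/(-45 + I) = (134 + (-2 - 15))/(-45 + 17887/8755) = (134 - 17)/(-376088/8755) = 117*(-8755/376088) = -1024335/376088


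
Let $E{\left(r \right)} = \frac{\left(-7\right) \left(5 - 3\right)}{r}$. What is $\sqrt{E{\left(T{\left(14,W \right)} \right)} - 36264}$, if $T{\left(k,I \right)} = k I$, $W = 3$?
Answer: $\frac{i \sqrt{326379}}{3} \approx 190.43 i$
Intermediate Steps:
$T{\left(k,I \right)} = I k$
$E{\left(r \right)} = - \frac{14}{r}$ ($E{\left(r \right)} = \frac{\left(-7\right) \left(5 - 3\right)}{r} = \frac{\left(-7\right) 2}{r} = - \frac{14}{r}$)
$\sqrt{E{\left(T{\left(14,W \right)} \right)} - 36264} = \sqrt{- \frac{14}{3 \cdot 14} - 36264} = \sqrt{- \frac{14}{42} - 36264} = \sqrt{\left(-14\right) \frac{1}{42} - 36264} = \sqrt{- \frac{1}{3} - 36264} = \sqrt{- \frac{108793}{3}} = \frac{i \sqrt{326379}}{3}$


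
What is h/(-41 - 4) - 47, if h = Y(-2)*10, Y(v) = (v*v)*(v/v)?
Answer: -431/9 ≈ -47.889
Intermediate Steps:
Y(v) = v² (Y(v) = v²*1 = v²)
h = 40 (h = (-2)²*10 = 4*10 = 40)
h/(-41 - 4) - 47 = 40/(-41 - 4) - 47 = 40/(-45) - 47 = 40*(-1/45) - 47 = -8/9 - 47 = -431/9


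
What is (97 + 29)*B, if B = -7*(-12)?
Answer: 10584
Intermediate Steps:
B = 84
(97 + 29)*B = (97 + 29)*84 = 126*84 = 10584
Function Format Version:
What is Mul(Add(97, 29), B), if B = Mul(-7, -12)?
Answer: 10584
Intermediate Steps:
B = 84
Mul(Add(97, 29), B) = Mul(Add(97, 29), 84) = Mul(126, 84) = 10584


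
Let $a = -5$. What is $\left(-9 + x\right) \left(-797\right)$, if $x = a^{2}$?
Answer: $-12752$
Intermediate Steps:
$x = 25$ ($x = \left(-5\right)^{2} = 25$)
$\left(-9 + x\right) \left(-797\right) = \left(-9 + 25\right) \left(-797\right) = 16 \left(-797\right) = -12752$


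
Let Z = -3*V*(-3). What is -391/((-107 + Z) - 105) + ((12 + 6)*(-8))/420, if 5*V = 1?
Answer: 55813/36785 ≈ 1.5173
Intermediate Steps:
V = ⅕ (V = (⅕)*1 = ⅕ ≈ 0.20000)
Z = 9/5 (Z = -3*⅕*(-3) = -⅗*(-3) = 9/5 ≈ 1.8000)
-391/((-107 + Z) - 105) + ((12 + 6)*(-8))/420 = -391/((-107 + 9/5) - 105) + ((12 + 6)*(-8))/420 = -391/(-526/5 - 105) + (18*(-8))*(1/420) = -391/(-1051/5) - 144*1/420 = -391*(-5/1051) - 12/35 = 1955/1051 - 12/35 = 55813/36785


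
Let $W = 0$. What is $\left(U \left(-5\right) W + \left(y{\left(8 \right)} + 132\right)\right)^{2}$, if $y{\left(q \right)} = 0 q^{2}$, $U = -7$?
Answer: $17424$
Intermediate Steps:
$y{\left(q \right)} = 0$
$\left(U \left(-5\right) W + \left(y{\left(8 \right)} + 132\right)\right)^{2} = \left(\left(-7\right) \left(-5\right) 0 + \left(0 + 132\right)\right)^{2} = \left(35 \cdot 0 + 132\right)^{2} = \left(0 + 132\right)^{2} = 132^{2} = 17424$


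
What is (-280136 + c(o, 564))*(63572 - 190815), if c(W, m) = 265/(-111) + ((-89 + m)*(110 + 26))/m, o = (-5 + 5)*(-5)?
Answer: 5023981510063/141 ≈ 3.5631e+10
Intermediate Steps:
o = 0 (o = 0*(-5) = 0)
c(W, m) = -265/111 + (-12104 + 136*m)/m (c(W, m) = 265*(-1/111) + ((-89 + m)*136)/m = -265/111 + (-12104 + 136*m)/m)
(-280136 + c(o, 564))*(63572 - 190815) = (-280136 + (14831/111 - 12104/564))*(63572 - 190815) = (-280136 + (14831/111 - 12104*1/564))*(-127243) = (-280136 + (14831/111 - 3026/141))*(-127243) = (-280136 + 585095/5217)*(-127243) = -1460884417/5217*(-127243) = 5023981510063/141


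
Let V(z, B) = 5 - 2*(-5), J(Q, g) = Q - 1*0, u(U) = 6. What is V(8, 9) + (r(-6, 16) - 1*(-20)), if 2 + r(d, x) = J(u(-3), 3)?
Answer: 39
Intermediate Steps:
J(Q, g) = Q (J(Q, g) = Q + 0 = Q)
r(d, x) = 4 (r(d, x) = -2 + 6 = 4)
V(z, B) = 15 (V(z, B) = 5 + 10 = 15)
V(8, 9) + (r(-6, 16) - 1*(-20)) = 15 + (4 - 1*(-20)) = 15 + (4 + 20) = 15 + 24 = 39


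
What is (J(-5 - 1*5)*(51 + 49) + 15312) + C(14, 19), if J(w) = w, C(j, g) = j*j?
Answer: 14508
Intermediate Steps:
C(j, g) = j²
(J(-5 - 1*5)*(51 + 49) + 15312) + C(14, 19) = ((-5 - 1*5)*(51 + 49) + 15312) + 14² = ((-5 - 5)*100 + 15312) + 196 = (-10*100 + 15312) + 196 = (-1000 + 15312) + 196 = 14312 + 196 = 14508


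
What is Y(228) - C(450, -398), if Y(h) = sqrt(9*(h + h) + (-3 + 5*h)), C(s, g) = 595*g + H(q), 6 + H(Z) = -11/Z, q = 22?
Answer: 473633/2 + sqrt(5241) ≈ 2.3689e+5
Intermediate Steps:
H(Z) = -6 - 11/Z
C(s, g) = -13/2 + 595*g (C(s, g) = 595*g + (-6 - 11/22) = 595*g + (-6 - 11*1/22) = 595*g + (-6 - 1/2) = 595*g - 13/2 = -13/2 + 595*g)
Y(h) = sqrt(-3 + 23*h) (Y(h) = sqrt(9*(2*h) + (-3 + 5*h)) = sqrt(18*h + (-3 + 5*h)) = sqrt(-3 + 23*h))
Y(228) - C(450, -398) = sqrt(-3 + 23*228) - (-13/2 + 595*(-398)) = sqrt(-3 + 5244) - (-13/2 - 236810) = sqrt(5241) - 1*(-473633/2) = sqrt(5241) + 473633/2 = 473633/2 + sqrt(5241)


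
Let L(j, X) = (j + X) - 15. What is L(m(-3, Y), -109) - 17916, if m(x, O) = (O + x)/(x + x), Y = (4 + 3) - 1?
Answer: -36081/2 ≈ -18041.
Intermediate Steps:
Y = 6 (Y = 7 - 1 = 6)
m(x, O) = (O + x)/(2*x) (m(x, O) = (O + x)/((2*x)) = (O + x)*(1/(2*x)) = (O + x)/(2*x))
L(j, X) = -15 + X + j (L(j, X) = (X + j) - 15 = -15 + X + j)
L(m(-3, Y), -109) - 17916 = (-15 - 109 + (½)*(6 - 3)/(-3)) - 17916 = (-15 - 109 + (½)*(-⅓)*3) - 17916 = (-15 - 109 - ½) - 17916 = -249/2 - 17916 = -36081/2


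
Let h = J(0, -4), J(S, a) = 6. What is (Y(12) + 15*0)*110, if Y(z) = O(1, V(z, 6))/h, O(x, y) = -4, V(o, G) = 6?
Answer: -220/3 ≈ -73.333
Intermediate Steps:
h = 6
Y(z) = -2/3 (Y(z) = -4/6 = -4*1/6 = -2/3)
(Y(12) + 15*0)*110 = (-2/3 + 15*0)*110 = (-2/3 + 0)*110 = -2/3*110 = -220/3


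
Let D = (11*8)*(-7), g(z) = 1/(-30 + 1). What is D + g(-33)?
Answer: -17865/29 ≈ -616.03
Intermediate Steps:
g(z) = -1/29 (g(z) = 1/(-29) = -1/29)
D = -616 (D = 88*(-7) = -616)
D + g(-33) = -616 - 1/29 = -17865/29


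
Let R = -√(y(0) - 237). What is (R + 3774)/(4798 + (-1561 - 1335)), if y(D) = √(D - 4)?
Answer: 629/317 - √(-237 + 2*I)/1902 ≈ 1.9842 - 0.0080941*I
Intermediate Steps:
y(D) = √(-4 + D)
R = -√(-237 + 2*I) (R = -√(√(-4 + 0) - 237) = -√(√(-4) - 237) = -√(2*I - 237) = -√(-237 + 2*I) ≈ -0.064956 - 15.395*I)
(R + 3774)/(4798 + (-1561 - 1335)) = (-√(-237 + 2*I) + 3774)/(4798 + (-1561 - 1335)) = (3774 - √(-237 + 2*I))/(4798 - 2896) = (3774 - √(-237 + 2*I))/1902 = (3774 - √(-237 + 2*I))*(1/1902) = 629/317 - √(-237 + 2*I)/1902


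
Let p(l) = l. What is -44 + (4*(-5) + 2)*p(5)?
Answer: -134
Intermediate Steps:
-44 + (4*(-5) + 2)*p(5) = -44 + (4*(-5) + 2)*5 = -44 + (-20 + 2)*5 = -44 - 18*5 = -44 - 90 = -134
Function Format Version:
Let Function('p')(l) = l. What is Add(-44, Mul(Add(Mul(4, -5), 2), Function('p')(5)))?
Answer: -134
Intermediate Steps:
Add(-44, Mul(Add(Mul(4, -5), 2), Function('p')(5))) = Add(-44, Mul(Add(Mul(4, -5), 2), 5)) = Add(-44, Mul(Add(-20, 2), 5)) = Add(-44, Mul(-18, 5)) = Add(-44, -90) = -134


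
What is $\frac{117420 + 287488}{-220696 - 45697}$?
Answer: $- \frac{404908}{266393} \approx -1.52$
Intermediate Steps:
$\frac{117420 + 287488}{-220696 - 45697} = \frac{404908}{-266393} = 404908 \left(- \frac{1}{266393}\right) = - \frac{404908}{266393}$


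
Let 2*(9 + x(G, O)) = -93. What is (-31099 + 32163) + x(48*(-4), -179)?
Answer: 2017/2 ≈ 1008.5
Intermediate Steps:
x(G, O) = -111/2 (x(G, O) = -9 + (½)*(-93) = -9 - 93/2 = -111/2)
(-31099 + 32163) + x(48*(-4), -179) = (-31099 + 32163) - 111/2 = 1064 - 111/2 = 2017/2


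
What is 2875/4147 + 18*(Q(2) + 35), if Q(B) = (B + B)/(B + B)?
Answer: 2690131/4147 ≈ 648.69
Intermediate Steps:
Q(B) = 1 (Q(B) = (2*B)/((2*B)) = (2*B)*(1/(2*B)) = 1)
2875/4147 + 18*(Q(2) + 35) = 2875/4147 + 18*(1 + 35) = 2875*(1/4147) + 18*36 = 2875/4147 + 648 = 2690131/4147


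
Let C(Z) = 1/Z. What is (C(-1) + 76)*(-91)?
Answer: -6825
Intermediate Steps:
C(Z) = 1/Z
(C(-1) + 76)*(-91) = (1/(-1) + 76)*(-91) = (-1 + 76)*(-91) = 75*(-91) = -6825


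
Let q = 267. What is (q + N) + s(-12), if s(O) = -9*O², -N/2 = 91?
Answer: -1211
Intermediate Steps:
N = -182 (N = -2*91 = -182)
(q + N) + s(-12) = (267 - 182) - 9*(-12)² = 85 - 9*144 = 85 - 1296 = -1211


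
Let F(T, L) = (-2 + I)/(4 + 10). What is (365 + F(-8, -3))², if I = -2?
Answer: 6517809/49 ≈ 1.3302e+5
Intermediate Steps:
F(T, L) = -2/7 (F(T, L) = (-2 - 2)/(4 + 10) = -4/14 = -4*1/14 = -2/7)
(365 + F(-8, -3))² = (365 - 2/7)² = (2553/7)² = 6517809/49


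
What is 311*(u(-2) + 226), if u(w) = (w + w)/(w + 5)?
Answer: 209614/3 ≈ 69871.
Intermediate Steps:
u(w) = 2*w/(5 + w) (u(w) = (2*w)/(5 + w) = 2*w/(5 + w))
311*(u(-2) + 226) = 311*(2*(-2)/(5 - 2) + 226) = 311*(2*(-2)/3 + 226) = 311*(2*(-2)*(⅓) + 226) = 311*(-4/3 + 226) = 311*(674/3) = 209614/3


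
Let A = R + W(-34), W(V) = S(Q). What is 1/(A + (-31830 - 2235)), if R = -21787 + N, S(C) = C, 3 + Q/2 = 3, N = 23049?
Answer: -1/32803 ≈ -3.0485e-5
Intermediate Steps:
Q = 0 (Q = -6 + 2*3 = -6 + 6 = 0)
R = 1262 (R = -21787 + 23049 = 1262)
W(V) = 0
A = 1262 (A = 1262 + 0 = 1262)
1/(A + (-31830 - 2235)) = 1/(1262 + (-31830 - 2235)) = 1/(1262 - 34065) = 1/(-32803) = -1/32803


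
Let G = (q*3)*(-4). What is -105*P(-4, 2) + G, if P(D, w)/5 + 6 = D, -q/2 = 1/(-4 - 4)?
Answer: 5247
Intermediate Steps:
q = ¼ (q = -2/(-4 - 4) = -2/(-8) = -2*(-⅛) = ¼ ≈ 0.25000)
P(D, w) = -30 + 5*D
G = -3 (G = ((¼)*3)*(-4) = (¾)*(-4) = -3)
-105*P(-4, 2) + G = -105*(-30 + 5*(-4)) - 3 = -105*(-30 - 20) - 3 = -105*(-50) - 3 = 5250 - 3 = 5247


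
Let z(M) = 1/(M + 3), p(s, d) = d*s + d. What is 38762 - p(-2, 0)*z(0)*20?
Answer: 38762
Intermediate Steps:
p(s, d) = d + d*s
z(M) = 1/(3 + M)
38762 - p(-2, 0)*z(0)*20 = 38762 - (0*(1 - 2))/(3 + 0)*20 = 38762 - (0*(-1))/3*20 = 38762 - 0*(⅓)*20 = 38762 - 0*20 = 38762 - 1*0 = 38762 + 0 = 38762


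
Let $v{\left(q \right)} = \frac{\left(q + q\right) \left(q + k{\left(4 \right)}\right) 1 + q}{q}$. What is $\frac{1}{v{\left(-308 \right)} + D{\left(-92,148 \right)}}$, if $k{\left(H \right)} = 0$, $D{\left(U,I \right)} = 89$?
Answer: $- \frac{1}{526} \approx -0.0019011$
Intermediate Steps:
$v{\left(q \right)} = \frac{q + 2 q^{2}}{q}$ ($v{\left(q \right)} = \frac{\left(q + q\right) \left(q + 0\right) 1 + q}{q} = \frac{2 q q 1 + q}{q} = \frac{2 q^{2} \cdot 1 + q}{q} = \frac{2 q^{2} + q}{q} = \frac{q + 2 q^{2}}{q}$)
$\frac{1}{v{\left(-308 \right)} + D{\left(-92,148 \right)}} = \frac{1}{\left(1 + 2 \left(-308\right)\right) + 89} = \frac{1}{\left(1 - 616\right) + 89} = \frac{1}{-615 + 89} = \frac{1}{-526} = - \frac{1}{526}$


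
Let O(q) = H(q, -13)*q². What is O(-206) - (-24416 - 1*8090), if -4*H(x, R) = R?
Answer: 170423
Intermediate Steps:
H(x, R) = -R/4
O(q) = 13*q²/4 (O(q) = (-¼*(-13))*q² = 13*q²/4)
O(-206) - (-24416 - 1*8090) = (13/4)*(-206)² - (-24416 - 1*8090) = (13/4)*42436 - (-24416 - 8090) = 137917 - 1*(-32506) = 137917 + 32506 = 170423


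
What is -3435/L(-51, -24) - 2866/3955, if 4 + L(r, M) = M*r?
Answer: -3416389/965020 ≈ -3.5402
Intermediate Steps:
L(r, M) = -4 + M*r
-3435/L(-51, -24) - 2866/3955 = -3435/(-4 - 24*(-51)) - 2866/3955 = -3435/(-4 + 1224) - 2866*1/3955 = -3435/1220 - 2866/3955 = -3435*1/1220 - 2866/3955 = -687/244 - 2866/3955 = -3416389/965020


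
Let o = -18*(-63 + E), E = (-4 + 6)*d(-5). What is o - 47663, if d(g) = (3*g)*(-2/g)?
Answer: -46313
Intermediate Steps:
d(g) = -6
E = -12 (E = (-4 + 6)*(-6) = 2*(-6) = -12)
o = 1350 (o = -18*(-63 - 12) = -18*(-75) = 1350)
o - 47663 = 1350 - 47663 = -46313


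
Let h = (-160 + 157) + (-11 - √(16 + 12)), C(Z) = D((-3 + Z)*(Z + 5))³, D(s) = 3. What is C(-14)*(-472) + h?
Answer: -12758 - 2*√7 ≈ -12763.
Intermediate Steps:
C(Z) = 27 (C(Z) = 3³ = 27)
h = -14 - 2*√7 (h = -3 + (-11 - √28) = -3 + (-11 - 2*√7) = -14 - 2*√7 ≈ -19.292)
C(-14)*(-472) + h = 27*(-472) + (-14 - 2*√7) = -12744 + (-14 - 2*√7) = -12758 - 2*√7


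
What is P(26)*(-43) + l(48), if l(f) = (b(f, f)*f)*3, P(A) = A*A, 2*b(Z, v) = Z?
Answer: -25612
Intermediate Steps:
b(Z, v) = Z/2
P(A) = A²
l(f) = 3*f²/2 (l(f) = ((f/2)*f)*3 = (f²/2)*3 = 3*f²/2)
P(26)*(-43) + l(48) = 26²*(-43) + (3/2)*48² = 676*(-43) + (3/2)*2304 = -29068 + 3456 = -25612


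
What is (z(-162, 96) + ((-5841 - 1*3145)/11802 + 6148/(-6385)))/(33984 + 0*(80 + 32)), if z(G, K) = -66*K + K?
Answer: -235174969553/1280445243840 ≈ -0.18367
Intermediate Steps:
z(G, K) = -65*K
(z(-162, 96) + ((-5841 - 1*3145)/11802 + 6148/(-6385)))/(33984 + 0*(80 + 32)) = (-65*96 + ((-5841 - 1*3145)/11802 + 6148/(-6385)))/(33984 + 0*(80 + 32)) = (-6240 + ((-5841 - 3145)*(1/11802) + 6148*(-1/6385)))/(33984 + 0*112) = (-6240 + (-8986*1/11802 - 6148/6385))/(33984 + 0) = (-6240 + (-4493/5901 - 6148/6385))/33984 = (-6240 - 64967153/37677885)*(1/33984) = -235174969553/37677885*1/33984 = -235174969553/1280445243840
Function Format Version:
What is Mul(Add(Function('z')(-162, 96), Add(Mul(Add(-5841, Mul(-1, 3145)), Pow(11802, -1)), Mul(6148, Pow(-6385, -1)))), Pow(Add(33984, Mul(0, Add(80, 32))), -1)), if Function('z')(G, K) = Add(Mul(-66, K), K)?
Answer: Rational(-235174969553, 1280445243840) ≈ -0.18367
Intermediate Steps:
Function('z')(G, K) = Mul(-65, K)
Mul(Add(Function('z')(-162, 96), Add(Mul(Add(-5841, Mul(-1, 3145)), Pow(11802, -1)), Mul(6148, Pow(-6385, -1)))), Pow(Add(33984, Mul(0, Add(80, 32))), -1)) = Mul(Add(Mul(-65, 96), Add(Mul(Add(-5841, Mul(-1, 3145)), Pow(11802, -1)), Mul(6148, Pow(-6385, -1)))), Pow(Add(33984, Mul(0, Add(80, 32))), -1)) = Mul(Add(-6240, Add(Mul(Add(-5841, -3145), Rational(1, 11802)), Mul(6148, Rational(-1, 6385)))), Pow(Add(33984, Mul(0, 112)), -1)) = Mul(Add(-6240, Add(Mul(-8986, Rational(1, 11802)), Rational(-6148, 6385))), Pow(Add(33984, 0), -1)) = Mul(Add(-6240, Add(Rational(-4493, 5901), Rational(-6148, 6385))), Pow(33984, -1)) = Mul(Add(-6240, Rational(-64967153, 37677885)), Rational(1, 33984)) = Mul(Rational(-235174969553, 37677885), Rational(1, 33984)) = Rational(-235174969553, 1280445243840)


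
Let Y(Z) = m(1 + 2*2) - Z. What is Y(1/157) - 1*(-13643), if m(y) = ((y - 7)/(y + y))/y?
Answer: 53548593/3925 ≈ 13643.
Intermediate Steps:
m(y) = (-7 + y)/(2*y**2) (m(y) = ((-7 + y)/((2*y)))/y = ((-7 + y)*(1/(2*y)))/y = ((-7 + y)/(2*y))/y = (-7 + y)/(2*y**2))
Y(Z) = -1/25 - Z (Y(Z) = (-7 + (1 + 2*2))/(2*(1 + 2*2)**2) - Z = (-7 + (1 + 4))/(2*(1 + 4)**2) - Z = (1/2)*(-7 + 5)/5**2 - Z = (1/2)*(1/25)*(-2) - Z = -1/25 - Z)
Y(1/157) - 1*(-13643) = (-1/25 - 1/157) - 1*(-13643) = (-1/25 - 1*1/157) + 13643 = (-1/25 - 1/157) + 13643 = -182/3925 + 13643 = 53548593/3925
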